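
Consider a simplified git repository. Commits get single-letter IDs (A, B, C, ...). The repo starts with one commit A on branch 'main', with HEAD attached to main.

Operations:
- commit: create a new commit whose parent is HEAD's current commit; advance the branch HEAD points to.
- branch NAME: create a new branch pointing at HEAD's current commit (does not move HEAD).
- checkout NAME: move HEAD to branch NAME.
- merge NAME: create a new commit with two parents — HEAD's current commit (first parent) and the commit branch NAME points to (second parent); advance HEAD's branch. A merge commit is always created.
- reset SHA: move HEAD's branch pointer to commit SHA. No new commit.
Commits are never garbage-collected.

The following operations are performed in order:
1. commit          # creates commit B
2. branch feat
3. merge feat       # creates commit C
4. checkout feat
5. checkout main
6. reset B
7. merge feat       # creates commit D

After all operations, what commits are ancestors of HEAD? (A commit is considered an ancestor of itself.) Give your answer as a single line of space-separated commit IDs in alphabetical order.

Answer: A B D

Derivation:
After op 1 (commit): HEAD=main@B [main=B]
After op 2 (branch): HEAD=main@B [feat=B main=B]
After op 3 (merge): HEAD=main@C [feat=B main=C]
After op 4 (checkout): HEAD=feat@B [feat=B main=C]
After op 5 (checkout): HEAD=main@C [feat=B main=C]
After op 6 (reset): HEAD=main@B [feat=B main=B]
After op 7 (merge): HEAD=main@D [feat=B main=D]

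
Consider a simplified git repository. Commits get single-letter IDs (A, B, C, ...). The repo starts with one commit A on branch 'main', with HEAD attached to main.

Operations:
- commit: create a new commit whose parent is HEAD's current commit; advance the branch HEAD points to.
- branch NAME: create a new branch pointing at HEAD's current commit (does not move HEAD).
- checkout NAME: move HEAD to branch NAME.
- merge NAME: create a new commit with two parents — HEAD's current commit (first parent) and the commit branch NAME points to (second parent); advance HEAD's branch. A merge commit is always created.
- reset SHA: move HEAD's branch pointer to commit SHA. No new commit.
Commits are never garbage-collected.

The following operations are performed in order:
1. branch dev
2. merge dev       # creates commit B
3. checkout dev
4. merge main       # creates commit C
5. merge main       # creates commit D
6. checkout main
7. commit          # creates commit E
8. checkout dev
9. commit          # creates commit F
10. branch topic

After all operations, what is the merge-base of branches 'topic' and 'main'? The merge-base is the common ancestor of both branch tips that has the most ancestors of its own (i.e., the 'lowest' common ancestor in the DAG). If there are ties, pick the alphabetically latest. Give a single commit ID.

After op 1 (branch): HEAD=main@A [dev=A main=A]
After op 2 (merge): HEAD=main@B [dev=A main=B]
After op 3 (checkout): HEAD=dev@A [dev=A main=B]
After op 4 (merge): HEAD=dev@C [dev=C main=B]
After op 5 (merge): HEAD=dev@D [dev=D main=B]
After op 6 (checkout): HEAD=main@B [dev=D main=B]
After op 7 (commit): HEAD=main@E [dev=D main=E]
After op 8 (checkout): HEAD=dev@D [dev=D main=E]
After op 9 (commit): HEAD=dev@F [dev=F main=E]
After op 10 (branch): HEAD=dev@F [dev=F main=E topic=F]
ancestors(topic=F): ['A', 'B', 'C', 'D', 'F']
ancestors(main=E): ['A', 'B', 'E']
common: ['A', 'B']

Answer: B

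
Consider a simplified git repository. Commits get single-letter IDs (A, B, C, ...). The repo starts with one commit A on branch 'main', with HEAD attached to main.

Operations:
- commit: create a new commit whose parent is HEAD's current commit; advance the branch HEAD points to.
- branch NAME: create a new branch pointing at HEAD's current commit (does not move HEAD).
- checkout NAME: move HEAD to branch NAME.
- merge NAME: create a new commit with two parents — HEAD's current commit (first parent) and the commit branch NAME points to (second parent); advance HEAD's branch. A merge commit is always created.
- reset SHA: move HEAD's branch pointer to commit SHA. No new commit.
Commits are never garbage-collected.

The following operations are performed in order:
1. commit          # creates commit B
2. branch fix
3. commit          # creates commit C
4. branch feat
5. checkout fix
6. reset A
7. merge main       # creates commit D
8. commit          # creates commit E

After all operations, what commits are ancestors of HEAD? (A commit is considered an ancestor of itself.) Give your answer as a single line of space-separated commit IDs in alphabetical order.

Answer: A B C D E

Derivation:
After op 1 (commit): HEAD=main@B [main=B]
After op 2 (branch): HEAD=main@B [fix=B main=B]
After op 3 (commit): HEAD=main@C [fix=B main=C]
After op 4 (branch): HEAD=main@C [feat=C fix=B main=C]
After op 5 (checkout): HEAD=fix@B [feat=C fix=B main=C]
After op 6 (reset): HEAD=fix@A [feat=C fix=A main=C]
After op 7 (merge): HEAD=fix@D [feat=C fix=D main=C]
After op 8 (commit): HEAD=fix@E [feat=C fix=E main=C]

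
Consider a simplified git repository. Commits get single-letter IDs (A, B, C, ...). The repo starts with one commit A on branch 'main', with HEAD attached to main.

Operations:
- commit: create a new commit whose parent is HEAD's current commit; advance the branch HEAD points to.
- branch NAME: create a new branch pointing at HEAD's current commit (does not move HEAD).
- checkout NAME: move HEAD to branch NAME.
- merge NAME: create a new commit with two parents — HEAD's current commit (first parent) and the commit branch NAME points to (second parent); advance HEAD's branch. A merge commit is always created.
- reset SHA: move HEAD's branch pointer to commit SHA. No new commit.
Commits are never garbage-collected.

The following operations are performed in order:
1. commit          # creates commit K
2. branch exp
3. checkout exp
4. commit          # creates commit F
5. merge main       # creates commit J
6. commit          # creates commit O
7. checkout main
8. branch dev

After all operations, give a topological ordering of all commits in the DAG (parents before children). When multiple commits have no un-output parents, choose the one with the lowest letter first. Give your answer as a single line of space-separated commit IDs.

After op 1 (commit): HEAD=main@K [main=K]
After op 2 (branch): HEAD=main@K [exp=K main=K]
After op 3 (checkout): HEAD=exp@K [exp=K main=K]
After op 4 (commit): HEAD=exp@F [exp=F main=K]
After op 5 (merge): HEAD=exp@J [exp=J main=K]
After op 6 (commit): HEAD=exp@O [exp=O main=K]
After op 7 (checkout): HEAD=main@K [exp=O main=K]
After op 8 (branch): HEAD=main@K [dev=K exp=O main=K]
commit A: parents=[]
commit F: parents=['K']
commit J: parents=['F', 'K']
commit K: parents=['A']
commit O: parents=['J']

Answer: A K F J O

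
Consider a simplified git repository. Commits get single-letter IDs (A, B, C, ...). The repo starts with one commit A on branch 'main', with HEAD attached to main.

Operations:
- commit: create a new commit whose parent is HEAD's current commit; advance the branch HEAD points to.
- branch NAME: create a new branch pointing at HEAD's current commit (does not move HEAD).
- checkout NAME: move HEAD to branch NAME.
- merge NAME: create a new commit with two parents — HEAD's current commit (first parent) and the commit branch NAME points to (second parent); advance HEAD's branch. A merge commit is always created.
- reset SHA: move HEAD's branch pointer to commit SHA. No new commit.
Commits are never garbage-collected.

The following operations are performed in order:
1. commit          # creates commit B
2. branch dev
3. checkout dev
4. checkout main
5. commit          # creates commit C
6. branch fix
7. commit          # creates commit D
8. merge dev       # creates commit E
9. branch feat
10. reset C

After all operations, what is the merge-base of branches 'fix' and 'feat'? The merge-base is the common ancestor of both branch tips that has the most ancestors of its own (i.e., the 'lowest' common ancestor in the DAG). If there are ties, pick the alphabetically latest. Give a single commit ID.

Answer: C

Derivation:
After op 1 (commit): HEAD=main@B [main=B]
After op 2 (branch): HEAD=main@B [dev=B main=B]
After op 3 (checkout): HEAD=dev@B [dev=B main=B]
After op 4 (checkout): HEAD=main@B [dev=B main=B]
After op 5 (commit): HEAD=main@C [dev=B main=C]
After op 6 (branch): HEAD=main@C [dev=B fix=C main=C]
After op 7 (commit): HEAD=main@D [dev=B fix=C main=D]
After op 8 (merge): HEAD=main@E [dev=B fix=C main=E]
After op 9 (branch): HEAD=main@E [dev=B feat=E fix=C main=E]
After op 10 (reset): HEAD=main@C [dev=B feat=E fix=C main=C]
ancestors(fix=C): ['A', 'B', 'C']
ancestors(feat=E): ['A', 'B', 'C', 'D', 'E']
common: ['A', 'B', 'C']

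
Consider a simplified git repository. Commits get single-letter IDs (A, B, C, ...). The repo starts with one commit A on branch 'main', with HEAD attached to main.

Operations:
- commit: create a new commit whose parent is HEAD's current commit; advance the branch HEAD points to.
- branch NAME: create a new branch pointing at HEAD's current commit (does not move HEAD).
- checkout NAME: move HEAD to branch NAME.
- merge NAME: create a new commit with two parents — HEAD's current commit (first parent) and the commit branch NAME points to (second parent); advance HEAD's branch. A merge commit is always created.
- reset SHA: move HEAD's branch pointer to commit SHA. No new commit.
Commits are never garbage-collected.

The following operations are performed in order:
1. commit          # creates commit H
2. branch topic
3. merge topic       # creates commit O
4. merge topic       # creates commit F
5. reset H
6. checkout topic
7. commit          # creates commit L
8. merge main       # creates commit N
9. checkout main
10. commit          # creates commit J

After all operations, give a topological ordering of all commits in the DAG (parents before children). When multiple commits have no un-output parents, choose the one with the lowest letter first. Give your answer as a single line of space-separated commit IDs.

Answer: A H J L N O F

Derivation:
After op 1 (commit): HEAD=main@H [main=H]
After op 2 (branch): HEAD=main@H [main=H topic=H]
After op 3 (merge): HEAD=main@O [main=O topic=H]
After op 4 (merge): HEAD=main@F [main=F topic=H]
After op 5 (reset): HEAD=main@H [main=H topic=H]
After op 6 (checkout): HEAD=topic@H [main=H topic=H]
After op 7 (commit): HEAD=topic@L [main=H topic=L]
After op 8 (merge): HEAD=topic@N [main=H topic=N]
After op 9 (checkout): HEAD=main@H [main=H topic=N]
After op 10 (commit): HEAD=main@J [main=J topic=N]
commit A: parents=[]
commit F: parents=['O', 'H']
commit H: parents=['A']
commit J: parents=['H']
commit L: parents=['H']
commit N: parents=['L', 'H']
commit O: parents=['H', 'H']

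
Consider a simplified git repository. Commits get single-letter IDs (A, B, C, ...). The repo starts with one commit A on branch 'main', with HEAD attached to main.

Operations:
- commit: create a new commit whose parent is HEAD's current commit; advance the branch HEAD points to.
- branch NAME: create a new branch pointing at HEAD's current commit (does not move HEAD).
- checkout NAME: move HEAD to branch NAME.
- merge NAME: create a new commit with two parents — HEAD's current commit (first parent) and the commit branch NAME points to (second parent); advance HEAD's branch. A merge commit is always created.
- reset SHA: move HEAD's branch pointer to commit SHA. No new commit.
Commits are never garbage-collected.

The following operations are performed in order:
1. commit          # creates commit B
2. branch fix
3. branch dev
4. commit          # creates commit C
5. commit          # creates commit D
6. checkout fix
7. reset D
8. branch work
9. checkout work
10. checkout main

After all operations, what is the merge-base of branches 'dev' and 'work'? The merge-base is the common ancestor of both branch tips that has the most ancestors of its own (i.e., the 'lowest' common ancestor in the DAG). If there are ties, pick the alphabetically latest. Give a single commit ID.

Answer: B

Derivation:
After op 1 (commit): HEAD=main@B [main=B]
After op 2 (branch): HEAD=main@B [fix=B main=B]
After op 3 (branch): HEAD=main@B [dev=B fix=B main=B]
After op 4 (commit): HEAD=main@C [dev=B fix=B main=C]
After op 5 (commit): HEAD=main@D [dev=B fix=B main=D]
After op 6 (checkout): HEAD=fix@B [dev=B fix=B main=D]
After op 7 (reset): HEAD=fix@D [dev=B fix=D main=D]
After op 8 (branch): HEAD=fix@D [dev=B fix=D main=D work=D]
After op 9 (checkout): HEAD=work@D [dev=B fix=D main=D work=D]
After op 10 (checkout): HEAD=main@D [dev=B fix=D main=D work=D]
ancestors(dev=B): ['A', 'B']
ancestors(work=D): ['A', 'B', 'C', 'D']
common: ['A', 'B']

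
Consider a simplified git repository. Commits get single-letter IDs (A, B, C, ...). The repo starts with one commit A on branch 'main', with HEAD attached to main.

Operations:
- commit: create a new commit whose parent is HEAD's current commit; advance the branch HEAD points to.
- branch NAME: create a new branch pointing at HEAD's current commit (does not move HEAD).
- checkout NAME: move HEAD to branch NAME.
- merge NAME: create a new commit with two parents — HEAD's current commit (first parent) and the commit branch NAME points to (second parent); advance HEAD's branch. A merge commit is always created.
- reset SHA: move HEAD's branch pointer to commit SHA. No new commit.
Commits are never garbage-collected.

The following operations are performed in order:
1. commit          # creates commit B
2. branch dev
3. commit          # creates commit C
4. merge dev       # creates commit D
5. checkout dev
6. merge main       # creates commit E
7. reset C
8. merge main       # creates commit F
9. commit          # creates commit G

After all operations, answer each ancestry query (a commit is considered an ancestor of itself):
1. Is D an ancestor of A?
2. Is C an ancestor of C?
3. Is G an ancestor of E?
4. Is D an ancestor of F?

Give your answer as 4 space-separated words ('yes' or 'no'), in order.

After op 1 (commit): HEAD=main@B [main=B]
After op 2 (branch): HEAD=main@B [dev=B main=B]
After op 3 (commit): HEAD=main@C [dev=B main=C]
After op 4 (merge): HEAD=main@D [dev=B main=D]
After op 5 (checkout): HEAD=dev@B [dev=B main=D]
After op 6 (merge): HEAD=dev@E [dev=E main=D]
After op 7 (reset): HEAD=dev@C [dev=C main=D]
After op 8 (merge): HEAD=dev@F [dev=F main=D]
After op 9 (commit): HEAD=dev@G [dev=G main=D]
ancestors(A) = {A}; D in? no
ancestors(C) = {A,B,C}; C in? yes
ancestors(E) = {A,B,C,D,E}; G in? no
ancestors(F) = {A,B,C,D,F}; D in? yes

Answer: no yes no yes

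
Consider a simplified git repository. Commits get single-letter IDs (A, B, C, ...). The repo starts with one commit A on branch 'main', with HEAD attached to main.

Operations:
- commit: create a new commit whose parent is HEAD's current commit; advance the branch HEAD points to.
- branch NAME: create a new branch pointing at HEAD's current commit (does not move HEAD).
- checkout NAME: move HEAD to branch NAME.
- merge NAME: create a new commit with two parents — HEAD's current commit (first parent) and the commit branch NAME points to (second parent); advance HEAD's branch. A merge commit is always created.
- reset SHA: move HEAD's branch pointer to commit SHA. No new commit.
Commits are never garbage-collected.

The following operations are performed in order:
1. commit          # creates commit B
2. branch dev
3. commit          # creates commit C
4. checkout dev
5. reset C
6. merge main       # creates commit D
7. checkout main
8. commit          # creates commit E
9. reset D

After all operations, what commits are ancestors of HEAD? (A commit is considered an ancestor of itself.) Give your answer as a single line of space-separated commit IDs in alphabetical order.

After op 1 (commit): HEAD=main@B [main=B]
After op 2 (branch): HEAD=main@B [dev=B main=B]
After op 3 (commit): HEAD=main@C [dev=B main=C]
After op 4 (checkout): HEAD=dev@B [dev=B main=C]
After op 5 (reset): HEAD=dev@C [dev=C main=C]
After op 6 (merge): HEAD=dev@D [dev=D main=C]
After op 7 (checkout): HEAD=main@C [dev=D main=C]
After op 8 (commit): HEAD=main@E [dev=D main=E]
After op 9 (reset): HEAD=main@D [dev=D main=D]

Answer: A B C D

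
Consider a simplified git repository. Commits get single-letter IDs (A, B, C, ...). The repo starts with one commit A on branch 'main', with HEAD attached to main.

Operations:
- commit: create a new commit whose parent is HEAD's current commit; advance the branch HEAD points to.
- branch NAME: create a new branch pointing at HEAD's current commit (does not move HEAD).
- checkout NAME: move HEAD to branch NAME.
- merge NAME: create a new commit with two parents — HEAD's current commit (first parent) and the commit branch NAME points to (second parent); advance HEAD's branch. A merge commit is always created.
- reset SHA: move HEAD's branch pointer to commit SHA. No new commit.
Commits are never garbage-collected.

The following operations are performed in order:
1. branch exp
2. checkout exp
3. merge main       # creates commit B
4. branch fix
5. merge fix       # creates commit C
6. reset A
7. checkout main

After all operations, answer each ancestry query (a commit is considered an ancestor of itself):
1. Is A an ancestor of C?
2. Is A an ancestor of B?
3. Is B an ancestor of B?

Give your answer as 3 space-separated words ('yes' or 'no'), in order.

After op 1 (branch): HEAD=main@A [exp=A main=A]
After op 2 (checkout): HEAD=exp@A [exp=A main=A]
After op 3 (merge): HEAD=exp@B [exp=B main=A]
After op 4 (branch): HEAD=exp@B [exp=B fix=B main=A]
After op 5 (merge): HEAD=exp@C [exp=C fix=B main=A]
After op 6 (reset): HEAD=exp@A [exp=A fix=B main=A]
After op 7 (checkout): HEAD=main@A [exp=A fix=B main=A]
ancestors(C) = {A,B,C}; A in? yes
ancestors(B) = {A,B}; A in? yes
ancestors(B) = {A,B}; B in? yes

Answer: yes yes yes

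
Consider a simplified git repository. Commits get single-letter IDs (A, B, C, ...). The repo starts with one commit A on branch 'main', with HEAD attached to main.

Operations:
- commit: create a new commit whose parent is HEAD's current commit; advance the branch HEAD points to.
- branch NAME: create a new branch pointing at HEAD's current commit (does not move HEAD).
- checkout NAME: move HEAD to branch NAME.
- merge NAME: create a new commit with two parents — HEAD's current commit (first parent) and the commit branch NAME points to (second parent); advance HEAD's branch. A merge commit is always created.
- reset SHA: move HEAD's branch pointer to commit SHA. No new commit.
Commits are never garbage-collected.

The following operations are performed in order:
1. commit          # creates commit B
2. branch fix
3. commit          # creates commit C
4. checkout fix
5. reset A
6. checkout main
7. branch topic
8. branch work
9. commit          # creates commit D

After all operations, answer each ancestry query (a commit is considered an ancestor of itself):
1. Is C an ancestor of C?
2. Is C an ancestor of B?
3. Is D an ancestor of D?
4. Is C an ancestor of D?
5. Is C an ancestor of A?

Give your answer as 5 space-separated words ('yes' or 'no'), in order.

After op 1 (commit): HEAD=main@B [main=B]
After op 2 (branch): HEAD=main@B [fix=B main=B]
After op 3 (commit): HEAD=main@C [fix=B main=C]
After op 4 (checkout): HEAD=fix@B [fix=B main=C]
After op 5 (reset): HEAD=fix@A [fix=A main=C]
After op 6 (checkout): HEAD=main@C [fix=A main=C]
After op 7 (branch): HEAD=main@C [fix=A main=C topic=C]
After op 8 (branch): HEAD=main@C [fix=A main=C topic=C work=C]
After op 9 (commit): HEAD=main@D [fix=A main=D topic=C work=C]
ancestors(C) = {A,B,C}; C in? yes
ancestors(B) = {A,B}; C in? no
ancestors(D) = {A,B,C,D}; D in? yes
ancestors(D) = {A,B,C,D}; C in? yes
ancestors(A) = {A}; C in? no

Answer: yes no yes yes no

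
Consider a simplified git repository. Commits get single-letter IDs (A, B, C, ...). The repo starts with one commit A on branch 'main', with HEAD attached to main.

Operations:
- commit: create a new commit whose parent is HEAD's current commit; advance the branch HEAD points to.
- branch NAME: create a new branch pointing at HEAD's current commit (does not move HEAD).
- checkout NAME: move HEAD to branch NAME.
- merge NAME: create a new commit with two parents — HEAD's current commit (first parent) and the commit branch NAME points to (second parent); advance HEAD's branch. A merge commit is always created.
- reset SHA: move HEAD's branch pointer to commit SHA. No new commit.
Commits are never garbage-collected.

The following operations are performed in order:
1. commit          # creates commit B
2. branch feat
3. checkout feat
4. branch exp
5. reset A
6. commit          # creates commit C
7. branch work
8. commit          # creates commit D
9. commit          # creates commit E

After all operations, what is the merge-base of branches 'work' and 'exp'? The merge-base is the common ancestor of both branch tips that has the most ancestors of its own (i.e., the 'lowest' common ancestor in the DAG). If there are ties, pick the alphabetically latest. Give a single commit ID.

After op 1 (commit): HEAD=main@B [main=B]
After op 2 (branch): HEAD=main@B [feat=B main=B]
After op 3 (checkout): HEAD=feat@B [feat=B main=B]
After op 4 (branch): HEAD=feat@B [exp=B feat=B main=B]
After op 5 (reset): HEAD=feat@A [exp=B feat=A main=B]
After op 6 (commit): HEAD=feat@C [exp=B feat=C main=B]
After op 7 (branch): HEAD=feat@C [exp=B feat=C main=B work=C]
After op 8 (commit): HEAD=feat@D [exp=B feat=D main=B work=C]
After op 9 (commit): HEAD=feat@E [exp=B feat=E main=B work=C]
ancestors(work=C): ['A', 'C']
ancestors(exp=B): ['A', 'B']
common: ['A']

Answer: A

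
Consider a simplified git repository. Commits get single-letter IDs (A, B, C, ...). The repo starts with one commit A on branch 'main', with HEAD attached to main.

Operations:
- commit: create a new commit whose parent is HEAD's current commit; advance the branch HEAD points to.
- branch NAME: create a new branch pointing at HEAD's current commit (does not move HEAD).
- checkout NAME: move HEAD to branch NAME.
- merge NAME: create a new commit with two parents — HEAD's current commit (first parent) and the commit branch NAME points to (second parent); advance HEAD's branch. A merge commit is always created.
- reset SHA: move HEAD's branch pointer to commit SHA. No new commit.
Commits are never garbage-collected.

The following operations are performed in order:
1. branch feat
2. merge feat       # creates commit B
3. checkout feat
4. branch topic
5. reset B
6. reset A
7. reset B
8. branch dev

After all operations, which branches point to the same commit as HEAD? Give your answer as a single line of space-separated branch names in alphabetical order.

After op 1 (branch): HEAD=main@A [feat=A main=A]
After op 2 (merge): HEAD=main@B [feat=A main=B]
After op 3 (checkout): HEAD=feat@A [feat=A main=B]
After op 4 (branch): HEAD=feat@A [feat=A main=B topic=A]
After op 5 (reset): HEAD=feat@B [feat=B main=B topic=A]
After op 6 (reset): HEAD=feat@A [feat=A main=B topic=A]
After op 7 (reset): HEAD=feat@B [feat=B main=B topic=A]
After op 8 (branch): HEAD=feat@B [dev=B feat=B main=B topic=A]

Answer: dev feat main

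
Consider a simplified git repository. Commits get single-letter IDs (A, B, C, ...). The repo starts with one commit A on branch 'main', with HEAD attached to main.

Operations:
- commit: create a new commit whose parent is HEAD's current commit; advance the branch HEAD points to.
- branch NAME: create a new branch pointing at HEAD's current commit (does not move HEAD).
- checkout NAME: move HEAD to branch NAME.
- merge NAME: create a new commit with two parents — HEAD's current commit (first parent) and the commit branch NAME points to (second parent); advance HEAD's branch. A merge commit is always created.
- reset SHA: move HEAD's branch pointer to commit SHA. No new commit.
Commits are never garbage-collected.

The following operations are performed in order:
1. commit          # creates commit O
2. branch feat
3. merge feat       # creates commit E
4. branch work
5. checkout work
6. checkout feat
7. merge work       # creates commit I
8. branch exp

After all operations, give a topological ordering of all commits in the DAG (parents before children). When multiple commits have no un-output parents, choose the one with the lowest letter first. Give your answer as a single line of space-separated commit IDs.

After op 1 (commit): HEAD=main@O [main=O]
After op 2 (branch): HEAD=main@O [feat=O main=O]
After op 3 (merge): HEAD=main@E [feat=O main=E]
After op 4 (branch): HEAD=main@E [feat=O main=E work=E]
After op 5 (checkout): HEAD=work@E [feat=O main=E work=E]
After op 6 (checkout): HEAD=feat@O [feat=O main=E work=E]
After op 7 (merge): HEAD=feat@I [feat=I main=E work=E]
After op 8 (branch): HEAD=feat@I [exp=I feat=I main=E work=E]
commit A: parents=[]
commit E: parents=['O', 'O']
commit I: parents=['O', 'E']
commit O: parents=['A']

Answer: A O E I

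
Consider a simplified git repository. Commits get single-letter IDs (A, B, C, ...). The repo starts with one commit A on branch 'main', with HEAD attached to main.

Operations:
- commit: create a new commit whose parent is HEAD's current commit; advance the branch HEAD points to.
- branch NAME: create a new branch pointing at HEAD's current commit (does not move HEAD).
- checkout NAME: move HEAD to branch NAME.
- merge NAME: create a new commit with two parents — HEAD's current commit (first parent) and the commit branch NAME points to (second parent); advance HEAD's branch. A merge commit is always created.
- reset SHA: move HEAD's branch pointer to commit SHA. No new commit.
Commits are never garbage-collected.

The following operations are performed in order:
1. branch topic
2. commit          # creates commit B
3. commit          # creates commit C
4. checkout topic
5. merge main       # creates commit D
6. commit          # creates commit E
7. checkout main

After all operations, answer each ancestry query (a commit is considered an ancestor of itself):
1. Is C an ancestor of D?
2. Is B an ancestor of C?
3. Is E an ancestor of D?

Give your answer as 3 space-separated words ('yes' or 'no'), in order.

Answer: yes yes no

Derivation:
After op 1 (branch): HEAD=main@A [main=A topic=A]
After op 2 (commit): HEAD=main@B [main=B topic=A]
After op 3 (commit): HEAD=main@C [main=C topic=A]
After op 4 (checkout): HEAD=topic@A [main=C topic=A]
After op 5 (merge): HEAD=topic@D [main=C topic=D]
After op 6 (commit): HEAD=topic@E [main=C topic=E]
After op 7 (checkout): HEAD=main@C [main=C topic=E]
ancestors(D) = {A,B,C,D}; C in? yes
ancestors(C) = {A,B,C}; B in? yes
ancestors(D) = {A,B,C,D}; E in? no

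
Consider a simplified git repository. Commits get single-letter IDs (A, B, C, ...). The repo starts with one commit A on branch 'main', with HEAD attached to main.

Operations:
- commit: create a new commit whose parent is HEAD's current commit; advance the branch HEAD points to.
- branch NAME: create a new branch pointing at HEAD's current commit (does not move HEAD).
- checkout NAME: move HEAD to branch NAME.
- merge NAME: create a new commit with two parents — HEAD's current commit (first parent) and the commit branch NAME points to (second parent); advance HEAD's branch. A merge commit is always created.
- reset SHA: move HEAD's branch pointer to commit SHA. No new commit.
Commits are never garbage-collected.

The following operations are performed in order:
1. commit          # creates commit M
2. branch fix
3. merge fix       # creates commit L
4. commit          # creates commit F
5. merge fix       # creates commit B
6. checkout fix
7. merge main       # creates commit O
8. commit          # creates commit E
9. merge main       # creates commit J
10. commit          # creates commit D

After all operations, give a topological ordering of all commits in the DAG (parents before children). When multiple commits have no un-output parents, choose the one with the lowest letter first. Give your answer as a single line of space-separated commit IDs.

Answer: A M L F B O E J D

Derivation:
After op 1 (commit): HEAD=main@M [main=M]
After op 2 (branch): HEAD=main@M [fix=M main=M]
After op 3 (merge): HEAD=main@L [fix=M main=L]
After op 4 (commit): HEAD=main@F [fix=M main=F]
After op 5 (merge): HEAD=main@B [fix=M main=B]
After op 6 (checkout): HEAD=fix@M [fix=M main=B]
After op 7 (merge): HEAD=fix@O [fix=O main=B]
After op 8 (commit): HEAD=fix@E [fix=E main=B]
After op 9 (merge): HEAD=fix@J [fix=J main=B]
After op 10 (commit): HEAD=fix@D [fix=D main=B]
commit A: parents=[]
commit B: parents=['F', 'M']
commit D: parents=['J']
commit E: parents=['O']
commit F: parents=['L']
commit J: parents=['E', 'B']
commit L: parents=['M', 'M']
commit M: parents=['A']
commit O: parents=['M', 'B']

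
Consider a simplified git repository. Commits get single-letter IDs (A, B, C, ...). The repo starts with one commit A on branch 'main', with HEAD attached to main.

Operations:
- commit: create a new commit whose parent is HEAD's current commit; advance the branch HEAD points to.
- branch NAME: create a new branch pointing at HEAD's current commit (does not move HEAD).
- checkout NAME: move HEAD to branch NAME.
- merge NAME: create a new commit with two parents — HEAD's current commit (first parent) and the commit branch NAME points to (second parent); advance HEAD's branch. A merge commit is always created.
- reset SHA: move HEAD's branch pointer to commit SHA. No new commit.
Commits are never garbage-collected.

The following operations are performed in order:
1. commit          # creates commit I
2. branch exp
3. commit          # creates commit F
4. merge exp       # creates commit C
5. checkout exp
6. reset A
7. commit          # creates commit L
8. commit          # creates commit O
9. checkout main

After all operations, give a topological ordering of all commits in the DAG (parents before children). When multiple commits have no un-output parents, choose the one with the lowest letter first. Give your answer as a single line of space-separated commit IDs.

After op 1 (commit): HEAD=main@I [main=I]
After op 2 (branch): HEAD=main@I [exp=I main=I]
After op 3 (commit): HEAD=main@F [exp=I main=F]
After op 4 (merge): HEAD=main@C [exp=I main=C]
After op 5 (checkout): HEAD=exp@I [exp=I main=C]
After op 6 (reset): HEAD=exp@A [exp=A main=C]
After op 7 (commit): HEAD=exp@L [exp=L main=C]
After op 8 (commit): HEAD=exp@O [exp=O main=C]
After op 9 (checkout): HEAD=main@C [exp=O main=C]
commit A: parents=[]
commit C: parents=['F', 'I']
commit F: parents=['I']
commit I: parents=['A']
commit L: parents=['A']
commit O: parents=['L']

Answer: A I F C L O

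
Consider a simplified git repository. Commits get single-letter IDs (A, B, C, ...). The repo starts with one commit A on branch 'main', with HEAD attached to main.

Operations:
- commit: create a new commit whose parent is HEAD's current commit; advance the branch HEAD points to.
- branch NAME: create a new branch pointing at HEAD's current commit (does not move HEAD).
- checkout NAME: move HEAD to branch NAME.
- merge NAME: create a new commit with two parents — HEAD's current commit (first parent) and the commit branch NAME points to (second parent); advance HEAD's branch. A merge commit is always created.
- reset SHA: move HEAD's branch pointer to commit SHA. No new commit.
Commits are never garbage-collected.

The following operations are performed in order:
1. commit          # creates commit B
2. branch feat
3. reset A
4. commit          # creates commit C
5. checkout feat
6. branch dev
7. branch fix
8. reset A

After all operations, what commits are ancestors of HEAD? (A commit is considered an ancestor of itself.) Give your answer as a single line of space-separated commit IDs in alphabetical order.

Answer: A

Derivation:
After op 1 (commit): HEAD=main@B [main=B]
After op 2 (branch): HEAD=main@B [feat=B main=B]
After op 3 (reset): HEAD=main@A [feat=B main=A]
After op 4 (commit): HEAD=main@C [feat=B main=C]
After op 5 (checkout): HEAD=feat@B [feat=B main=C]
After op 6 (branch): HEAD=feat@B [dev=B feat=B main=C]
After op 7 (branch): HEAD=feat@B [dev=B feat=B fix=B main=C]
After op 8 (reset): HEAD=feat@A [dev=B feat=A fix=B main=C]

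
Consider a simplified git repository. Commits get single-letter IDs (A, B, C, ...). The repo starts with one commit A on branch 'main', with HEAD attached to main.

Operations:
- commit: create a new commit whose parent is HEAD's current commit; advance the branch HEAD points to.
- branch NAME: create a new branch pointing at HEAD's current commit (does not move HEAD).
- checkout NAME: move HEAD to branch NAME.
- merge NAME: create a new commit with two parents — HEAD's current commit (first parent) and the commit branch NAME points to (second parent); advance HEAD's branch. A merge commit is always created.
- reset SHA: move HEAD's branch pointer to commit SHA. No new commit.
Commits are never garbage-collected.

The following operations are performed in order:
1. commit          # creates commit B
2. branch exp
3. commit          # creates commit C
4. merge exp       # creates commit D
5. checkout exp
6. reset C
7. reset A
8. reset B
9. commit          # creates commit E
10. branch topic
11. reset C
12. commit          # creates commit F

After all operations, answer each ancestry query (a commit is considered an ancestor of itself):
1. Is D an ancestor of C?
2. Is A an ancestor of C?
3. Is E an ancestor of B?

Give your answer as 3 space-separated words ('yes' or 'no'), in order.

Answer: no yes no

Derivation:
After op 1 (commit): HEAD=main@B [main=B]
After op 2 (branch): HEAD=main@B [exp=B main=B]
After op 3 (commit): HEAD=main@C [exp=B main=C]
After op 4 (merge): HEAD=main@D [exp=B main=D]
After op 5 (checkout): HEAD=exp@B [exp=B main=D]
After op 6 (reset): HEAD=exp@C [exp=C main=D]
After op 7 (reset): HEAD=exp@A [exp=A main=D]
After op 8 (reset): HEAD=exp@B [exp=B main=D]
After op 9 (commit): HEAD=exp@E [exp=E main=D]
After op 10 (branch): HEAD=exp@E [exp=E main=D topic=E]
After op 11 (reset): HEAD=exp@C [exp=C main=D topic=E]
After op 12 (commit): HEAD=exp@F [exp=F main=D topic=E]
ancestors(C) = {A,B,C}; D in? no
ancestors(C) = {A,B,C}; A in? yes
ancestors(B) = {A,B}; E in? no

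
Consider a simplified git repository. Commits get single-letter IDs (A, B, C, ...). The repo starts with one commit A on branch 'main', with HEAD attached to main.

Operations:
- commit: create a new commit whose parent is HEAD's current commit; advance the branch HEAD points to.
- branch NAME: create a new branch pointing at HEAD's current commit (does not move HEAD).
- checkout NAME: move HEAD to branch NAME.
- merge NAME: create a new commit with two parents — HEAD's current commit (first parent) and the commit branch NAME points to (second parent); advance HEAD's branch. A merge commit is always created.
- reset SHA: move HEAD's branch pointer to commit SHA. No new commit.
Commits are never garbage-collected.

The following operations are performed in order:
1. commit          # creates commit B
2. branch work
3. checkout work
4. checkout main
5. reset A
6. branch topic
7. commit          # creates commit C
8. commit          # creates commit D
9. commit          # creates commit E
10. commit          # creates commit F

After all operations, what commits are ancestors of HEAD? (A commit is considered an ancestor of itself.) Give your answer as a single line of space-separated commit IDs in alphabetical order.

Answer: A C D E F

Derivation:
After op 1 (commit): HEAD=main@B [main=B]
After op 2 (branch): HEAD=main@B [main=B work=B]
After op 3 (checkout): HEAD=work@B [main=B work=B]
After op 4 (checkout): HEAD=main@B [main=B work=B]
After op 5 (reset): HEAD=main@A [main=A work=B]
After op 6 (branch): HEAD=main@A [main=A topic=A work=B]
After op 7 (commit): HEAD=main@C [main=C topic=A work=B]
After op 8 (commit): HEAD=main@D [main=D topic=A work=B]
After op 9 (commit): HEAD=main@E [main=E topic=A work=B]
After op 10 (commit): HEAD=main@F [main=F topic=A work=B]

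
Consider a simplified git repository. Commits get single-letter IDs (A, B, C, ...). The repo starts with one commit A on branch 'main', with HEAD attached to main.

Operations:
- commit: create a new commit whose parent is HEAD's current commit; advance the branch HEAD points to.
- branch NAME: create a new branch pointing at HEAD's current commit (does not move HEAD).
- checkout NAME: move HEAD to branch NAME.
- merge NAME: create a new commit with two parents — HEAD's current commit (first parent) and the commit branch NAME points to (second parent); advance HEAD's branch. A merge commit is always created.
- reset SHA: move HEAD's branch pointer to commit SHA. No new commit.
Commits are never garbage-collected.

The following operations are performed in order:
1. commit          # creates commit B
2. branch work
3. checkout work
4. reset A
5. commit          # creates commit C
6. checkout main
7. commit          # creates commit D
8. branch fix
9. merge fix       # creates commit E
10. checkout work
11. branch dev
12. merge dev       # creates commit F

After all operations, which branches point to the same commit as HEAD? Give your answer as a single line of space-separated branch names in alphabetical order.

Answer: work

Derivation:
After op 1 (commit): HEAD=main@B [main=B]
After op 2 (branch): HEAD=main@B [main=B work=B]
After op 3 (checkout): HEAD=work@B [main=B work=B]
After op 4 (reset): HEAD=work@A [main=B work=A]
After op 5 (commit): HEAD=work@C [main=B work=C]
After op 6 (checkout): HEAD=main@B [main=B work=C]
After op 7 (commit): HEAD=main@D [main=D work=C]
After op 8 (branch): HEAD=main@D [fix=D main=D work=C]
After op 9 (merge): HEAD=main@E [fix=D main=E work=C]
After op 10 (checkout): HEAD=work@C [fix=D main=E work=C]
After op 11 (branch): HEAD=work@C [dev=C fix=D main=E work=C]
After op 12 (merge): HEAD=work@F [dev=C fix=D main=E work=F]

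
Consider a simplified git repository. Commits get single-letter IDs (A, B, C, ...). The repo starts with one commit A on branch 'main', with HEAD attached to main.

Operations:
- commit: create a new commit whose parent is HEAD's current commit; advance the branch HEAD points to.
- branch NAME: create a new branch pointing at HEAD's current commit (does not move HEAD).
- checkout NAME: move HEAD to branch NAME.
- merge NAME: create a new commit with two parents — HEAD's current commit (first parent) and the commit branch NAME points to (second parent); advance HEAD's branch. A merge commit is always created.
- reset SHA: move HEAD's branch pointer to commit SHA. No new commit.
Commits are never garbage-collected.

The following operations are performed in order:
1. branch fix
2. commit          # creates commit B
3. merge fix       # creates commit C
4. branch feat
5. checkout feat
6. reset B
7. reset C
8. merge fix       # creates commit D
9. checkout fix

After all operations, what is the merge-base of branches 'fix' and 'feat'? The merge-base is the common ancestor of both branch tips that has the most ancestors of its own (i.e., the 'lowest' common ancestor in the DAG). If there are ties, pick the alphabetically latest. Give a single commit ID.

Answer: A

Derivation:
After op 1 (branch): HEAD=main@A [fix=A main=A]
After op 2 (commit): HEAD=main@B [fix=A main=B]
After op 3 (merge): HEAD=main@C [fix=A main=C]
After op 4 (branch): HEAD=main@C [feat=C fix=A main=C]
After op 5 (checkout): HEAD=feat@C [feat=C fix=A main=C]
After op 6 (reset): HEAD=feat@B [feat=B fix=A main=C]
After op 7 (reset): HEAD=feat@C [feat=C fix=A main=C]
After op 8 (merge): HEAD=feat@D [feat=D fix=A main=C]
After op 9 (checkout): HEAD=fix@A [feat=D fix=A main=C]
ancestors(fix=A): ['A']
ancestors(feat=D): ['A', 'B', 'C', 'D']
common: ['A']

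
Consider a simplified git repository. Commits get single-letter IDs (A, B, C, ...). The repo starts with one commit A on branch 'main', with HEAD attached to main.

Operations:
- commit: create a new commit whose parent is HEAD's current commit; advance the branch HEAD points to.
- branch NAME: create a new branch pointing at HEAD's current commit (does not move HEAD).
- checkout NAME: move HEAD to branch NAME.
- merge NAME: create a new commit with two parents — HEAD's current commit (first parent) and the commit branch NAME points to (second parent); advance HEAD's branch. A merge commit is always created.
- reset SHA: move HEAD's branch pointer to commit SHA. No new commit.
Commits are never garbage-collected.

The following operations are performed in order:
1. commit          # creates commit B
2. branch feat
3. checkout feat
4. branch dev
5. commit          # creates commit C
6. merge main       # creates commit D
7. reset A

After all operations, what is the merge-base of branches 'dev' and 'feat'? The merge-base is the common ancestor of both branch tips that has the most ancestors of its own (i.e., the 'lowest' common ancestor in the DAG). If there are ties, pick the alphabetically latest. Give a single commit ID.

After op 1 (commit): HEAD=main@B [main=B]
After op 2 (branch): HEAD=main@B [feat=B main=B]
After op 3 (checkout): HEAD=feat@B [feat=B main=B]
After op 4 (branch): HEAD=feat@B [dev=B feat=B main=B]
After op 5 (commit): HEAD=feat@C [dev=B feat=C main=B]
After op 6 (merge): HEAD=feat@D [dev=B feat=D main=B]
After op 7 (reset): HEAD=feat@A [dev=B feat=A main=B]
ancestors(dev=B): ['A', 'B']
ancestors(feat=A): ['A']
common: ['A']

Answer: A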